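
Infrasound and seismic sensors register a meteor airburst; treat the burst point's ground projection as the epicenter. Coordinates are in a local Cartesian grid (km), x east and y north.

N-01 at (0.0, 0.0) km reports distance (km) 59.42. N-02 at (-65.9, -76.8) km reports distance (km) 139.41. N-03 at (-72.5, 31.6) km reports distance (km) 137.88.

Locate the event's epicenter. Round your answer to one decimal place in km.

(58.0, -12.9)

Circle about each station: x² + y² = 59.42²; (x + 65.9)² + (y + 76.8)² = 139.41²; (x + 72.5)² + (y − 31.6)² = 137.88².
Subtracting the N-01 equation from the N-02 and N-03 equations removes the quadratic terms:
-131.8 x − 153.6 y = -5663.36
-145.0 x + 63.2 y = -9225.35
Solving the 2×2 system: x ≈ 58.0, y ≈ -12.9 km.
Check against N-01 (with the unrounded x, y): √(x²+y²) = 59.42 ≈ 59.42 km. ✓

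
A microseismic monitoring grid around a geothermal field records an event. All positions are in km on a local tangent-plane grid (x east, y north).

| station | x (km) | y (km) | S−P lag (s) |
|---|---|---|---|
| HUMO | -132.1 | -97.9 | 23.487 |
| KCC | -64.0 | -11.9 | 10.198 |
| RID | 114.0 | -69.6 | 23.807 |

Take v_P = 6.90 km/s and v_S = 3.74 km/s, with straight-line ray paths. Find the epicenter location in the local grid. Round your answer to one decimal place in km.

x ≈ -28.0 km, y ≈ 63.2 km

Distance from S−P lag: d = Δt · v_P v_S / (v_P − v_S) = Δt · (6.90·3.74)/(6.90−3.74) ≈ 8.1665·Δt.
So d_HUMO = 191.81, d_KCC = 83.28, d_RID = 194.42 km.
Circle about each station: (x + 132.1)² + (y + 97.9)² = 191.81²; (x + 64.0)² + (y + 11.9)² = 83.28²; (x − 114.0)² + (y + 69.6)² = 194.42².
Subtracting the HUMO equation from the KCC and RID equations removes the quadratic terms:
136.2 x + 172.0 y = 7058.31
492.2 x + 56.6 y = -10202.72
Solving the 2×2 system: x ≈ -28.0, y ≈ 63.2 km.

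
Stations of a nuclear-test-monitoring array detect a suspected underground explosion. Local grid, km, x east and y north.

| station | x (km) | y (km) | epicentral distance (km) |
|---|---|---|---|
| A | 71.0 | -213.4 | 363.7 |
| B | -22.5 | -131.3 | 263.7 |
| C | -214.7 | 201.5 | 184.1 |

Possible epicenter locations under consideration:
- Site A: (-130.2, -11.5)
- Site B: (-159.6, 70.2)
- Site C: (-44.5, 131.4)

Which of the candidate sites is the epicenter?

Site C

For each candidate, compare |candidate − station| to the reported distance:
Site A: residuals A 78.7, B 102.6, C 45.0 → max 102.6 km
Site B: residuals A 1.8, B 20.0, C 41.7 → max 41.7 km
Site C: residuals A 0.1, B 0.1, C 0.0 → max 0.1 km
Only Site C has all residuals ≈ 0.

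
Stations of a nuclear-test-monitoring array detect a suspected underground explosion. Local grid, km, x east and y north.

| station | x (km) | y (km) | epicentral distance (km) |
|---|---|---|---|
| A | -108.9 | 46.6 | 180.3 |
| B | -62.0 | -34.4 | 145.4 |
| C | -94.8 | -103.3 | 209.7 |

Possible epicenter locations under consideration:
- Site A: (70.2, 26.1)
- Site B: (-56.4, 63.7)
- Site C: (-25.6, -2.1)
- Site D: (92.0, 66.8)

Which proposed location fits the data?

For each candidate, compare |candidate − station| to the reported distance:
Site A: residuals A 0.0, B 0.0, C 0.0 → max 0.0 km
Site B: residuals A 125.1, B 47.1, C 38.3 → max 125.1 km
Site C: residuals A 83.8, B 96.7, C 87.1 → max 96.7 km
Site D: residuals A 21.6, B 38.9, C 42.9 → max 42.9 km
Only Site A has all residuals ≈ 0.

Site A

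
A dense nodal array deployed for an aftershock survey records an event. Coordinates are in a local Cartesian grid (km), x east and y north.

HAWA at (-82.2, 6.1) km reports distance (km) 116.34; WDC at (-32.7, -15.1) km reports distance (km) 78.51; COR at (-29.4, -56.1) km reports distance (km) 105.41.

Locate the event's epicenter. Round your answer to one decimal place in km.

31.7 km east, 29.8 km north

Circle about each station: (x + 82.2)² + (y − 6.1)² = 116.34²; (x + 32.7)² + (y + 15.1)² = 78.51²; (x + 29.4)² + (y + 56.1)² = 105.41².
Subtracting the HAWA equation from the WDC and COR equations removes the quadratic terms:
99.0 x − 42.4 y = 1874.43
105.6 x − 124.4 y = -358.75
Solving the 2×2 system: x ≈ 31.7, y ≈ 29.8 km.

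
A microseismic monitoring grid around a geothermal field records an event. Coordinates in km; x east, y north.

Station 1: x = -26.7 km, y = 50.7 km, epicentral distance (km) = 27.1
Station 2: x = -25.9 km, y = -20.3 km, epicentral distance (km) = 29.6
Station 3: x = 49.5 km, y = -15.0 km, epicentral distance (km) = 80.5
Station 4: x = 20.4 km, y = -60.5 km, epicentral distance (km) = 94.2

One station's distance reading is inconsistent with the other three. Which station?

Solve using three stations at a time. Using Station 1, Station 3, Station 4 (subtract circle equations pairwise → linear system) gives (x, y) ≈ (-20.8, 24.2).
Distances from that point to each station vs reported:
  Station 1: calculated 27.1 vs reported 27.1 → residual 0.0 km
  Station 2: calculated 44.8 vs reported 29.6 → residual 15.2 km
  Station 3: calculated 80.5 vs reported 80.5 → residual 0.0 km
  Station 4: calculated 94.2 vs reported 94.2 → residual 0.0 km
Station 1, Station 3, Station 4 are mutually consistent (residuals ≈ 0); Station 2 is off by 15.2 km.

Station 2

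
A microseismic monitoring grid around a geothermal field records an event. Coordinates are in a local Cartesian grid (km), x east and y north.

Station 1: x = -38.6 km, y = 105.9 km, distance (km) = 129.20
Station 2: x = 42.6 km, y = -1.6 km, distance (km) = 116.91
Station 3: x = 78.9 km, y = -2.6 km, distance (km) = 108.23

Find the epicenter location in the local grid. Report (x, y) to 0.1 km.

Circle about each station: (x + 38.6)² + (y − 105.9)² = 129.20²; (x − 42.6)² + (y + 1.6)² = 116.91²; (x − 78.9)² + (y + 2.6)² = 108.23².
Subtracting the Station 1 equation from the Station 2 and Station 3 equations removes the quadratic terms:
162.4 x − 215.0 y = -7862.76
235.0 x − 217.0 y = -1493.89
Solving the 2×2 system: x ≈ 90.6, y ≈ 105.0 km.

x ≈ 90.6 km, y ≈ 105.0 km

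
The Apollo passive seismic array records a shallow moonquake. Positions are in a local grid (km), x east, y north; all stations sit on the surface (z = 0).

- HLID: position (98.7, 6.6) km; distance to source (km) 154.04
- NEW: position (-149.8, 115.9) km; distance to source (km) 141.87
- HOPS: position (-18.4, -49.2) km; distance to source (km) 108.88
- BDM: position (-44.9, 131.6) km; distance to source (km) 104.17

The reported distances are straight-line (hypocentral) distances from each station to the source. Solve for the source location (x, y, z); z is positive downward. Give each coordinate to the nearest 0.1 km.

Each station gives a sphere (x−x_i)² + (y−y_i)² + z² = d_i² (stations at z=0).
Subtracting the HLID sphere from NEW and HOPS: z² cancels, leaving linear equations in x and y:
-497.0 x + 218.6 y = 29688.82
-234.2 x − 111.6 y = 4847.42
Solving: x ≈ -40.998, y ≈ 42.602 km (keep extra digits for the depth step; rounded: -41.0, 42.6).
Then from the HLID sphere: z² = 154.04² − (x − 98.7)² − (y − 6.6)² with x = -40.998, y = 42.602, so z ≈ 54.006 ≈ 54.0 km.
Check against BDM (with the unrounded solution): distance 104.18 ≈ 104.17 km. ✓

(-41.0, 42.6, 54.0)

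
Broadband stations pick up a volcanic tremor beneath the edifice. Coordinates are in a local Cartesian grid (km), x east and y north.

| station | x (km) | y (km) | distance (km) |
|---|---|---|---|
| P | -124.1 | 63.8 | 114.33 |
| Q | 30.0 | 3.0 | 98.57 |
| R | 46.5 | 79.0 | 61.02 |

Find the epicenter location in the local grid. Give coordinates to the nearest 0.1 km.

(-13.2, 91.6)

Circle about each station: (x + 124.1)² + (y − 63.8)² = 114.33²; (x − 30.0)² + (y − 3.0)² = 98.57²; (x − 46.5)² + (y − 79.0)² = 61.02².
Subtracting the P equation from the Q and R equations removes the quadratic terms:
308.2 x − 121.6 y = -15206.95
341.2 x + 30.4 y = -1720.09
Solving the 2×2 system: x ≈ -13.2, y ≈ 91.6 km.
Check against P (with the unrounded x, y): √((x + 124.1)²+(y − 63.8)²) = 114.33 ≈ 114.33 km. ✓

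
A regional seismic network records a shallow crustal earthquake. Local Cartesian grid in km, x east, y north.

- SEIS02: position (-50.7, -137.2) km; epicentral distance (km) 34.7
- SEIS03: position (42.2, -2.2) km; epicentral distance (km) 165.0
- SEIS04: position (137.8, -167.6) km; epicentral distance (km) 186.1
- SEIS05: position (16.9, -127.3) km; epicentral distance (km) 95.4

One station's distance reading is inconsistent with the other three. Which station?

Solve using three stations at a time. Using SEIS02, SEIS03, SEIS05 (subtract circle equations pairwise → linear system) gives (x, y) ≈ (-77.8, -115.5).
Distances from that point to each station vs reported:
  SEIS02: calculated 34.7 vs reported 34.7 → residual 0.0 km
  SEIS03: calculated 165.0 vs reported 165.0 → residual 0.0 km
  SEIS04: calculated 221.8 vs reported 186.1 → residual 35.7 km
  SEIS05: calculated 95.4 vs reported 95.4 → residual 0.0 km
SEIS02, SEIS03, SEIS05 are mutually consistent (residuals ≈ 0); SEIS04 is off by 35.7 km.

SEIS04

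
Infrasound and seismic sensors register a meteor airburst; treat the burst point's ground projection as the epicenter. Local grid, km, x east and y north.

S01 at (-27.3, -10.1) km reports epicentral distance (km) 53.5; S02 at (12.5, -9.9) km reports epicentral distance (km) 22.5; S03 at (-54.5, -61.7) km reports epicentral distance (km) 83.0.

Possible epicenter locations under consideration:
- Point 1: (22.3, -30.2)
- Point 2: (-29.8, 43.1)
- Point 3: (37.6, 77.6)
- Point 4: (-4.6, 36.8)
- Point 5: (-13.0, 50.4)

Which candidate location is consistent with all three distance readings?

Point 1

For each candidate, compare |candidate − station| to the reported distance:
Point 1: residuals S01 0.0, S02 0.0, S03 0.0 → max 0.0 km
Point 2: residuals S01 0.2, S02 45.3, S03 24.7 → max 45.3 km
Point 3: residuals S01 55.6, S02 68.5, S03 84.0 → max 84.0 km
Point 4: residuals S01 1.4, S02 27.2, S03 27.4 → max 27.4 km
Point 5: residuals S01 8.7, S02 43.0, S03 36.5 → max 43.0 km
Only Point 1 has all residuals ≈ 0.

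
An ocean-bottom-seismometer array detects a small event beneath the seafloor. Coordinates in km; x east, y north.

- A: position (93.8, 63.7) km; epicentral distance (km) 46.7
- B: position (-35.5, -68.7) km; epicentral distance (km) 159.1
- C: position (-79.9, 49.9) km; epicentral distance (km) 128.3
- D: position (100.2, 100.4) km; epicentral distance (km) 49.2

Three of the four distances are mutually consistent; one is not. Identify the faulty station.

Solve using three stations at a time. Using A, B, C (subtract circle equations pairwise → linear system) gives (x, y) ≈ (47.2, 67.2).
Distances from that point to each station vs reported:
  A: calculated 46.7 vs reported 46.7 → residual 0.0 km
  B: calculated 159.1 vs reported 159.1 → residual 0.0 km
  C: calculated 128.3 vs reported 128.3 → residual 0.0 km
  D: calculated 62.5 vs reported 49.2 → residual 13.3 km
A, B, C are mutually consistent (residuals ≈ 0); D is off by 13.3 km.

D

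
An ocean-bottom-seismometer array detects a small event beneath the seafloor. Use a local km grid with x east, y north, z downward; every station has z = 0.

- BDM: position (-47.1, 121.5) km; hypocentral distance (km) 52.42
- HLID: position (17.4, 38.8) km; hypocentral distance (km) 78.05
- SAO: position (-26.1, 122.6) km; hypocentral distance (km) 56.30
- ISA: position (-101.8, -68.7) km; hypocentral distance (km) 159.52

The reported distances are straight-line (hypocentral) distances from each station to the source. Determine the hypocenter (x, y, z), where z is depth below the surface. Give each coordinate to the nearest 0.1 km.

Each station gives a sphere (x−x_i)² + (y−y_i)² + z² = d_i² (stations at z=0).
Subtracting the BDM sphere from HLID and SAO: z² cancels, leaving linear equations in x and y:
129.0 x − 165.4 y = -18516.41
42.0 x + 2.2 y = -1690.52
Solving: x ≈ -44.305, y ≈ 77.395 km (keep extra digits for the depth step; rounded: -44.3, 77.4).
Then from the BDM sphere: z² = 52.42² − (x + 47.1)² − (y − 121.5)² with x = -44.305, y = 77.395, so z ≈ 28.192 ≈ 28.2 km.
Check against ISA (with the unrounded solution): distance 159.51 ≈ 159.52 km. ✓

(-44.3, 77.4, 28.2)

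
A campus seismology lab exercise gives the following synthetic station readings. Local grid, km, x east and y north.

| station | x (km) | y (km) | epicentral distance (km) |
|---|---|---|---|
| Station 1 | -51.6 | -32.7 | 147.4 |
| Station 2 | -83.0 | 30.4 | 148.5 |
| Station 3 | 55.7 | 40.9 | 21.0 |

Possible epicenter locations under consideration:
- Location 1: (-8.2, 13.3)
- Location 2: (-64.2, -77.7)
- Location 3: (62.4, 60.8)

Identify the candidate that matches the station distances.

For each candidate, compare |candidate − station| to the reported distance:
Location 1: residuals Station 1 84.2, Station 2 71.8, Station 3 48.6 → max 84.2 km
Location 2: residuals Station 1 100.7, Station 2 38.8, Station 3 147.6 → max 147.6 km
Location 3: residuals Station 1 0.0, Station 2 0.0, Station 3 0.0 → max 0.0 km
Only Location 3 has all residuals ≈ 0.

Location 3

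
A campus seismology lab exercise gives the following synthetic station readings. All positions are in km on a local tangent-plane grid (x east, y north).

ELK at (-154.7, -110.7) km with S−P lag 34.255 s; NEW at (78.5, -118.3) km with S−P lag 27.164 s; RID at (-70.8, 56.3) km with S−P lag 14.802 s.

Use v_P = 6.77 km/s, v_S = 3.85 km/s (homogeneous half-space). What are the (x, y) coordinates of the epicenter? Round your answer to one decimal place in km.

Distance from S−P lag: d = Δt · v_P v_S / (v_P − v_S) = Δt · (6.77·3.85)/(6.77−3.85) ≈ 8.9262·Δt.
So d_ELK = 305.77, d_NEW = 242.47, d_RID = 132.13 km.
Circle about each station: (x + 154.7)² + (y + 110.7)² = 305.77²; (x − 78.5)² + (y + 118.3)² = 242.47²; (x + 70.8)² + (y − 56.3)² = 132.13².
Subtracting pairs of circle equations eliminates x²+y² and gives linear equations (the radical axes):
466.4 x − 15.2 y = 18674.15
167.8 x + 334.0 y = 48032.71
Solving the 2×2 system: x ≈ 44.0, y ≈ 121.7 km.
Check against ELK (with the unrounded x, y): √((x + 154.7)²+(y + 110.7)²) = 305.77 ≈ 305.77 km. ✓

x ≈ 44.0 km, y ≈ 121.7 km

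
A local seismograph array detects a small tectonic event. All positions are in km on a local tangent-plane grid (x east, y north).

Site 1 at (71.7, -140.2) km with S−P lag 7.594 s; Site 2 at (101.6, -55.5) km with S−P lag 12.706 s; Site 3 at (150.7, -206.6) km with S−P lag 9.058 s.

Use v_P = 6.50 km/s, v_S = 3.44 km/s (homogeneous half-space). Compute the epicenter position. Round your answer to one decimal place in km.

Distance from S−P lag: d = Δt · v_P v_S / (v_P − v_S) = Δt · (6.50·3.44)/(6.50−3.44) ≈ 7.3072·Δt.
So d_Site 1 = 55.49, d_Site 2 = 92.85, d_Site 3 = 66.19 km.
Circle about each station: (x − 71.7)² + (y + 140.2)² = 55.49²; (x − 101.6)² + (y + 55.5)² = 92.85²; (x − 150.7)² + (y + 206.6)² = 66.19².
Subtracting pairs of circle equations eliminates x²+y² and gives linear equations (the radical axes):
59.8 x + 169.4 y = -16936.10
158.0 x − 132.8 y = 39295.14
Solving the 2×2 system: x ≈ 127.0, y ≈ -144.8 km.

127.0 km east, -144.8 km north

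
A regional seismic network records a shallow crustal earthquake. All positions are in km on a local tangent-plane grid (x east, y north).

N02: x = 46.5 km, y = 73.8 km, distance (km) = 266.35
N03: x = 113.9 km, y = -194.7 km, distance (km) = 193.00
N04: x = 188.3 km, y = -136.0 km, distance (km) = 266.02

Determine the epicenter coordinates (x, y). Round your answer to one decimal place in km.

Circle about each station: (x − 46.5)² + (y − 73.8)² = 266.35²; (x − 113.9)² + (y + 194.7)² = 193.00²; (x − 188.3)² + (y + 136.0)² = 266.02².
Subtracting the N02 equation from the N03 and N04 equations removes the quadratic terms:
134.8 x − 537.0 y = 76965.93
283.6 x − 419.6 y = 46519.88
Solving the 2×2 system: x ≈ -76.4, y ≈ -162.5 km.

-76.4 km east, -162.5 km north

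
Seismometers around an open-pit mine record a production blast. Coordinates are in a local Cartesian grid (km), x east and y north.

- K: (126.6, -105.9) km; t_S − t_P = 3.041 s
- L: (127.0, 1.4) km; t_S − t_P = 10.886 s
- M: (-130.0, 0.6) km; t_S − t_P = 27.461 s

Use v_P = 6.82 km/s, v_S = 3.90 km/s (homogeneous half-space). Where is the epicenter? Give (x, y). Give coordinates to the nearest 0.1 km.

101.4 km east, -94.4 km north

Distance from S−P lag: d = Δt · v_P v_S / (v_P − v_S) = Δt · (6.82·3.90)/(6.82−3.90) ≈ 9.1089·Δt.
So d_K = 27.70, d_L = 99.16, d_M = 250.14 km.
Circle about each station: (x − 126.6)² + (y + 105.9)² = 27.70²; (x − 127.0)² + (y − 1.4)² = 99.16²; (x + 130.0)² + (y − 0.6)² = 250.14².
Subtracting the K equation from the L and M equations removes the quadratic terms:
0.8 x + 214.6 y = -20176.83
-513.2 x + 213.0 y = -72144.74
Solving the 2×2 system: x ≈ 101.4, y ≈ -94.4 km.
Check against K (with the unrounded x, y): √((x − 126.6)²+(y + 105.9)²) = 27.70 ≈ 27.70 km. ✓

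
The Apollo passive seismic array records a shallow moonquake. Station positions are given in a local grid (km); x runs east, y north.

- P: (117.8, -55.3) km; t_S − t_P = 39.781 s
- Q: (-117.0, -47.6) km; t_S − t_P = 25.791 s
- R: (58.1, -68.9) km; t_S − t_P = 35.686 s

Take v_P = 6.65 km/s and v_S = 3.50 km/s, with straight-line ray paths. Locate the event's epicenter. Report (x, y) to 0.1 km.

x ≈ -99.9 km, y ≈ 142.2 km

Distance from S−P lag: d = Δt · v_P v_S / (v_P − v_S) = Δt · (6.65·3.50)/(6.65−3.50) ≈ 7.3889·Δt.
So d_P = 293.94, d_Q = 190.57, d_R = 263.68 km.
Circle about each station: (x − 117.8)² + (y + 55.3)² = 293.94²; (x + 117.0)² + (y + 47.6)² = 190.57²; (x − 58.1)² + (y + 68.9)² = 263.68².
Subtracting pairs of circle equations eliminates x²+y² and gives linear equations (the radical axes):
-469.6 x + 15.4 y = 49103.63
-119.4 x − 27.2 y = 8061.47
Solving the 2×2 system: x ≈ -99.9, y ≈ 142.2 km.
Check against P (with the unrounded x, y): √((x − 117.8)²+(y + 55.3)²) = 293.92 ≈ 293.94 km. ✓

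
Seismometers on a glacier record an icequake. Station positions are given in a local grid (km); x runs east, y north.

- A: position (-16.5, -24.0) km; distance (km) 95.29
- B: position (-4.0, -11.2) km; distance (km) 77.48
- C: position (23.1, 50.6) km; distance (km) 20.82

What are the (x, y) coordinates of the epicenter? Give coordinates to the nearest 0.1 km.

(43.9, 49.7)

Circle about each station: (x + 16.5)² + (y + 24.0)² = 95.29²; (x + 4.0)² + (y + 11.2)² = 77.48²; (x − 23.1)² + (y − 50.6)² = 20.82².
Subtracting pairs of circle equations eliminates x²+y² and gives linear equations (the radical axes):
25.0 x + 25.6 y = 2370.22
79.2 x + 149.2 y = 10892.43
Solving the 2×2 system: x ≈ 43.9, y ≈ 49.7 km.
Check against A (with the unrounded x, y): √((x + 16.5)²+(y + 24.0)²) = 95.30 ≈ 95.29 km. ✓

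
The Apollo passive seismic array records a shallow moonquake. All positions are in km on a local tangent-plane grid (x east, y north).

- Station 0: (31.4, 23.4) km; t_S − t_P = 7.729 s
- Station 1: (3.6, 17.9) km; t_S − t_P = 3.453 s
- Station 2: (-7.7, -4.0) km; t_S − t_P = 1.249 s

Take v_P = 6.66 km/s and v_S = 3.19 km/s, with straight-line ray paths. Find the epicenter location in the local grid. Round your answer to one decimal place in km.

Distance from S−P lag: d = Δt · v_P v_S / (v_P − v_S) = Δt · (6.66·3.19)/(6.66−3.19) ≈ 6.1226·Δt.
So d_Station 0 = 47.32, d_Station 1 = 21.14, d_Station 2 = 7.65 km.
Circle about each station: (x − 31.4)² + (y − 23.4)² = 47.32²; (x − 3.6)² + (y − 17.9)² = 21.14²; (x + 7.7)² + (y + 4.0)² = 7.65².
Subtracting pairs of circle equations eliminates x²+y² and gives linear equations (the radical axes):
-55.6 x − 11.0 y = 592.13
-78.2 x − 54.8 y = 722.43
Solving the 2×2 system: x ≈ -11.2, y ≈ 2.8 km.

(-11.2, 2.8)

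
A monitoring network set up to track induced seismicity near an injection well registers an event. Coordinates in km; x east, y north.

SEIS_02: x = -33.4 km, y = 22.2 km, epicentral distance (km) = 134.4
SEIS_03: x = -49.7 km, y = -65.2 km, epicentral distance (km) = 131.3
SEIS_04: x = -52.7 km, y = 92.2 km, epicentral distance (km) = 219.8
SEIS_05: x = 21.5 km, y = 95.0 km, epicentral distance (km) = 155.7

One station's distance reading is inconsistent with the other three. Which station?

Solve using three stations at a time. Using SEIS_02, SEIS_03, SEIS_05 (subtract circle equations pairwise → linear system) gives (x, y) ≈ (80.4, -49.0).
Distances from that point to each station vs reported:
  SEIS_02: calculated 134.2 vs reported 134.4 → residual 0.2 km
  SEIS_03: calculated 131.1 vs reported 131.3 → residual 0.2 km
  SEIS_04: calculated 194.0 vs reported 219.8 → residual 25.8 km
  SEIS_05: calculated 155.5 vs reported 155.7 → residual 0.2 km
SEIS_02, SEIS_03, SEIS_05 are mutually consistent (residuals ≈ 0); SEIS_04 is off by 25.8 km.

SEIS_04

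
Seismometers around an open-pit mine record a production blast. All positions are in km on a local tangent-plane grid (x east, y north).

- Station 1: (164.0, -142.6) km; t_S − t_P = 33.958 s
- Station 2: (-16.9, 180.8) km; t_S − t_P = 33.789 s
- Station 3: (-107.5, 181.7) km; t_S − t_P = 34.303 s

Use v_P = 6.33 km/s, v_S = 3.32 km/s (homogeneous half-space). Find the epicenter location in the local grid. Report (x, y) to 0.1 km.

-55.1 km east, -52.0 km north

Distance from S−P lag: d = Δt · v_P v_S / (v_P − v_S) = Δt · (6.33·3.32)/(6.33−3.32) ≈ 6.9819·Δt.
So d_Station 1 = 237.09, d_Station 2 = 235.91, d_Station 3 = 239.50 km.
Circle about each station: (x − 164.0)² + (y + 142.6)² = 237.09²; (x + 16.9)² + (y − 180.8)² = 235.91²; (x + 107.5)² + (y − 181.7)² = 239.50².
Subtracting the Station 1 equation from the Station 2 and Station 3 equations removes the quadratic terms:
-361.8 x + 646.8 y = -13698.37
-543.0 x + 648.6 y = -3808.20
Solving the 2×2 system: x ≈ -55.1, y ≈ -52.0 km.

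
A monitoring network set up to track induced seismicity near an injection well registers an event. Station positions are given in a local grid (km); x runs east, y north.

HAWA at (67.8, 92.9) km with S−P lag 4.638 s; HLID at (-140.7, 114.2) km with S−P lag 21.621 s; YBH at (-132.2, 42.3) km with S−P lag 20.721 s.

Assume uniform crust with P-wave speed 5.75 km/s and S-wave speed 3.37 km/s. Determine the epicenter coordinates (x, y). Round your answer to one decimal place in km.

32.1 km east, 80.6 km north

Distance from S−P lag: d = Δt · v_P v_S / (v_P − v_S) = Δt · (5.75·3.37)/(5.75−3.37) ≈ 8.1418·Δt.
So d_HAWA = 37.76, d_HLID = 176.03, d_YBH = 168.71 km.
Circle about each station: (x − 67.8)² + (y − 92.9)² = 37.76²; (x + 140.7)² + (y − 114.2)² = 176.03²; (x + 132.2)² + (y − 42.3)² = 168.71².
Subtracting the HAWA equation from the HLID and YBH equations removes the quadratic terms:
-417.0 x + 42.6 y = -9949.86
-400.0 x − 101.2 y = -20998.37
Solving the 2×2 system: x ≈ 32.1, y ≈ 80.6 km.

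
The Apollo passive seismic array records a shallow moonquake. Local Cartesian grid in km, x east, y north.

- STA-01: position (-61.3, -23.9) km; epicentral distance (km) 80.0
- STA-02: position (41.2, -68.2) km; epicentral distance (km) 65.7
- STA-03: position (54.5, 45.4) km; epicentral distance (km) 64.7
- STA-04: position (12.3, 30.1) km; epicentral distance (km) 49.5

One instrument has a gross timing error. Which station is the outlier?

STA-04

Solve using three stations at a time. Using STA-01, STA-02, STA-03 (subtract circle equations pairwise → linear system) gives (x, y) ≈ (16.9, -7.2).
Distances from that point to each station vs reported:
  STA-01: calculated 80.0 vs reported 80.0 → residual 0.0 km
  STA-02: calculated 65.7 vs reported 65.7 → residual 0.0 km
  STA-03: calculated 64.7 vs reported 64.7 → residual 0.0 km
  STA-04: calculated 37.6 vs reported 49.5 → residual 11.9 km
STA-01, STA-02, STA-03 are mutually consistent (residuals ≈ 0); STA-04 is off by 11.9 km.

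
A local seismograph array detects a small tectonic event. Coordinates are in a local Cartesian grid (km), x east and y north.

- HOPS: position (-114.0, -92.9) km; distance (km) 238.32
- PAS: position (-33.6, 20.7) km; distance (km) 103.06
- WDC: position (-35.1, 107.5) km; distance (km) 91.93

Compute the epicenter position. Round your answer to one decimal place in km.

Circle about each station: (x + 114.0)² + (y + 92.9)² = 238.32²; (x + 33.6)² + (y − 20.7)² = 103.06²; (x + 35.1)² + (y − 107.5)² = 91.93².
Subtracting the HOPS equation from the PAS and WDC equations removes the quadratic terms:
160.8 x + 227.2 y = 26106.10
157.8 x + 400.8 y = 39507.15
Solving the 2×2 system: x ≈ 52.0, y ≈ 78.1 km.

(52.0, 78.1)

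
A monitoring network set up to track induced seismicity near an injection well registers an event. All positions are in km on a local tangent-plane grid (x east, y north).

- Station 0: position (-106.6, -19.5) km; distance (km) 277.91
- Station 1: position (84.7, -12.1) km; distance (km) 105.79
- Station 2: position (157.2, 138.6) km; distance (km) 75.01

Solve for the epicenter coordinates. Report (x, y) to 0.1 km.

(158.6, 63.6)

Circle about each station: (x + 106.6)² + (y + 19.5)² = 277.91²; (x − 84.7)² + (y + 12.1)² = 105.79²; (x − 157.2)² + (y − 138.6)² = 75.01².
Subtracting the Station 0 equation from the Station 1 and Station 2 equations removes the quadratic terms:
382.6 x + 14.8 y = 61619.13
527.6 x + 316.2 y = 103785.46
Solving the 2×2 system: x ≈ 158.6, y ≈ 63.6 km.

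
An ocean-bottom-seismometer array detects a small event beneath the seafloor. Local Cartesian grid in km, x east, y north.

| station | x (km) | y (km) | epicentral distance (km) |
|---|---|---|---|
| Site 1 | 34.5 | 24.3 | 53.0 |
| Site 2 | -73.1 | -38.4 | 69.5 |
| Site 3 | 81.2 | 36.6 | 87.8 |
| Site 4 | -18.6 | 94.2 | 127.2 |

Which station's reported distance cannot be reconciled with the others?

Solve using three stations at a time. Using Site 1, Site 3, Site 4 (subtract circle equations pairwise → linear system) gives (x, y) ≈ (20.5, -26.9).
Distances from that point to each station vs reported:
  Site 1: calculated 53.1 vs reported 53.0 → residual 0.1 km
  Site 2: calculated 94.3 vs reported 69.5 → residual 24.8 km
  Site 3: calculated 87.8 vs reported 87.8 → residual 0.0 km
  Site 4: calculated 127.2 vs reported 127.2 → residual 0.0 km
Site 1, Site 3, Site 4 are mutually consistent (residuals ≈ 0); Site 2 is off by 24.8 km.

Site 2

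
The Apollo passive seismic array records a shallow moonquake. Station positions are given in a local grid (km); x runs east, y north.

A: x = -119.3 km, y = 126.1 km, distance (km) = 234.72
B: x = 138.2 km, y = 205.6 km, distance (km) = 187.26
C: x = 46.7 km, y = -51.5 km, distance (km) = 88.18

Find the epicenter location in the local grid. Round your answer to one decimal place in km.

(92.1, 24.1)

Circle about each station: (x + 119.3)² + (y − 126.1)² = 234.72²; (x − 138.2)² + (y − 205.6)² = 187.26²; (x − 46.7)² + (y + 51.5)² = 88.18².
Subtracting the A equation from the B and C equations removes the quadratic terms:
515.0 x + 159.0 y = 51264.07
332.0 x − 355.2 y = 22017.21
Solving the 2×2 system: x ≈ 92.1, y ≈ 24.1 km.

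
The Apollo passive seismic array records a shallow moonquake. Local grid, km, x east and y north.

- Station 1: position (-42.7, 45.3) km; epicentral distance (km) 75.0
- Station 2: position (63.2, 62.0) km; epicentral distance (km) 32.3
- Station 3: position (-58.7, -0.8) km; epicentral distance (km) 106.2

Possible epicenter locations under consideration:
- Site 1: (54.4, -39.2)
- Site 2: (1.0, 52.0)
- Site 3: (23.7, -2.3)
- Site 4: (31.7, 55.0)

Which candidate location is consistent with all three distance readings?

Site 4

For each candidate, compare |candidate − station| to the reported distance:
Site 1: residuals Station 1 53.7, Station 2 69.3, Station 3 13.2 → max 69.3 km
Site 2: residuals Station 1 30.8, Station 2 30.7, Station 3 26.5 → max 30.8 km
Site 3: residuals Station 1 6.7, Station 2 43.2, Station 3 23.8 → max 43.2 km
Site 4: residuals Station 1 0.0, Station 2 0.0, Station 3 0.0 → max 0.0 km
Only Site 4 has all residuals ≈ 0.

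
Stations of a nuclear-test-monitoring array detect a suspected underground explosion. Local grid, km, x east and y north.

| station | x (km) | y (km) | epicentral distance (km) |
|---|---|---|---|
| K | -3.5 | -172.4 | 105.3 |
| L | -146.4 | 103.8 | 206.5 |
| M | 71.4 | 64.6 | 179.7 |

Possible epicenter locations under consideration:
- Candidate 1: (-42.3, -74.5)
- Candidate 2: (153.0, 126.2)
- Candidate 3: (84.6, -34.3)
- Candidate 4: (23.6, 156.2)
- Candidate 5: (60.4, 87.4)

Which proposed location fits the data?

Candidate 1

For each candidate, compare |candidate − station| to the reported distance:
Candidate 1: residuals K 0.0, L 0.0, M 0.0 → max 0.0 km
Candidate 2: residuals K 231.8, L 93.7, M 77.5 → max 231.8 km
Candidate 3: residuals K 58.5, L 62.6, M 79.9 → max 79.9 km
Candidate 4: residuals K 224.4, L 28.6, M 76.4 → max 224.4 km
Candidate 5: residuals K 162.2, L 0.9, M 154.4 → max 162.2 km
Only Candidate 1 has all residuals ≈ 0.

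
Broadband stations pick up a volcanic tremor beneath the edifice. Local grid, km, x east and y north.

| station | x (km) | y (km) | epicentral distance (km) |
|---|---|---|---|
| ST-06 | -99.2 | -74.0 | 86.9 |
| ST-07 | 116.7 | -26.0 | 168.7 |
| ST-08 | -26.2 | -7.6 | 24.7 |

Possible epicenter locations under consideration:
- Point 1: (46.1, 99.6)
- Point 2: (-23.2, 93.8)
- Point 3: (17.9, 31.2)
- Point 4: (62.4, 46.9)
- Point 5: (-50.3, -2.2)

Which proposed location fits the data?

Point 5

For each candidate, compare |candidate − station| to the reported distance:
Point 1: residuals ST-06 139.5, ST-07 24.6, ST-08 104.6 → max 139.5 km
Point 2: residuals ST-06 97.3, ST-07 15.5, ST-08 76.7 → max 97.3 km
Point 3: residuals ST-06 70.5, ST-07 54.5, ST-08 34.0 → max 70.5 km
Point 4: residuals ST-06 114.9, ST-07 77.8, ST-08 79.3 → max 114.9 km
Point 5: residuals ST-06 0.0, ST-07 0.0, ST-08 0.0 → max 0.0 km
Only Point 5 has all residuals ≈ 0.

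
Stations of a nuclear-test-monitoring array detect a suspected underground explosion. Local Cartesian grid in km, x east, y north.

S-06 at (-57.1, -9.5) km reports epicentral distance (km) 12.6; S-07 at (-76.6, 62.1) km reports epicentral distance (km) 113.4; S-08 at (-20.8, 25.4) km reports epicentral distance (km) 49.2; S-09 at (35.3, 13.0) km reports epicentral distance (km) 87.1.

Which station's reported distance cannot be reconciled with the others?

S-07

Solve using three stations at a time. Using S-06, S-08, S-09 (subtract circle equations pairwise → linear system) gives (x, y) ≈ (-46.7, -16.4).
Distances from that point to each station vs reported:
  S-06: calculated 12.5 vs reported 12.6 → residual 0.1 km
  S-07: calculated 84.0 vs reported 113.4 → residual 29.4 km
  S-08: calculated 49.2 vs reported 49.2 → residual 0.0 km
  S-09: calculated 87.1 vs reported 87.1 → residual 0.0 km
S-06, S-08, S-09 are mutually consistent (residuals ≈ 0); S-07 is off by 29.4 km.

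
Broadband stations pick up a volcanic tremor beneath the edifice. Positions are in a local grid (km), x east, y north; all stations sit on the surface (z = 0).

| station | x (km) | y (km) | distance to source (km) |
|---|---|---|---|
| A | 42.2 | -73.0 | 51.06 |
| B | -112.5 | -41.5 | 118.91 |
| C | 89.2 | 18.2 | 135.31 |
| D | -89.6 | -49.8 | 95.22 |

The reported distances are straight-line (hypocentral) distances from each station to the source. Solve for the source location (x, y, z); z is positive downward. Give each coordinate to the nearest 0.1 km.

Each station gives a sphere (x−x_i)² + (y−y_i)² + z² = d_i² (stations at z=0).
Subtracting the A sphere from B and C: z² cancels, leaving linear equations in x and y:
-309.4 x + 63.0 y = -4263.80
94.0 x + 182.4 y = -14523.63
Solving: x ≈ -2.201, y ≈ -78.491 km (keep extra digits for the depth step; rounded: -2.2, -78.5).
Then from the A sphere: z² = 51.06² − (x − 42.2)² − (y + 73.0)² with x = -2.201, y = -78.491, so z ≈ 24.607 ≈ 24.6 km.

(-2.2, -78.5, 24.6)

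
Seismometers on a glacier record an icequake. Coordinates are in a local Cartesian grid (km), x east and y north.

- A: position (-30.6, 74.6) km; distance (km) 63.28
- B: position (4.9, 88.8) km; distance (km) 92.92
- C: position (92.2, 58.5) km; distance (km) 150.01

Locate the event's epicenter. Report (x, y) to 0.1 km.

-51.3 km east, 14.8 km north

Circle about each station: (x + 30.6)² + (y − 74.6)² = 63.28²; (x − 4.9)² + (y − 88.8)² = 92.92²; (x − 92.2)² + (y − 58.5)² = 150.01².
Subtracting the A equation from the B and C equations removes the quadratic terms:
71.0 x + 28.4 y = -3221.84
245.6 x − 32.2 y = -13077.07
Solving the 2×2 system: x ≈ -51.3, y ≈ 14.8 km.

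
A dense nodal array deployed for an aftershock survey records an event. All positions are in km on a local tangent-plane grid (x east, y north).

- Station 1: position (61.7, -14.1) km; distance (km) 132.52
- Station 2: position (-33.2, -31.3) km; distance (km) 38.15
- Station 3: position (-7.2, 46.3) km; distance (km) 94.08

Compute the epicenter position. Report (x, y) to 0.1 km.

x ≈ -70.5 km, y ≈ -23.3 km

Circle about each station: (x − 61.7)² + (y + 14.1)² = 132.52²; (x + 33.2)² + (y + 31.3)² = 38.15²; (x + 7.2)² + (y − 46.3)² = 94.08².
Subtracting the Station 1 equation from the Station 2 and Station 3 equations removes the quadratic terms:
-189.8 x − 34.4 y = 14182.36
-137.8 x + 120.8 y = 6900.33
Solving the 2×2 system: x ≈ -70.5, y ≈ -23.3 km.
Check against Station 1 (with the unrounded x, y): √((x − 61.7)²+(y + 14.1)²) = 132.52 ≈ 132.52 km. ✓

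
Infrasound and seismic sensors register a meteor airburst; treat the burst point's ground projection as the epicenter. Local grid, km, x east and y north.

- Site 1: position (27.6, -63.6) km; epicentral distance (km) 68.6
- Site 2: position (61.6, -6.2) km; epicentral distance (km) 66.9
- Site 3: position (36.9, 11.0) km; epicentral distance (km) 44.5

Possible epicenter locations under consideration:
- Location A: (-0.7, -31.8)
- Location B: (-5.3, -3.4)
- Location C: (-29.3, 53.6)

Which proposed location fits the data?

For each candidate, compare |candidate − station| to the reported distance:
Location A: residuals Site 1 26.0, Site 2 0.5, Site 3 12.5 → max 26.0 km
Location B: residuals Site 1 0.0, Site 2 0.1, Site 3 0.1 → max 0.1 km
Location C: residuals Site 1 61.7, Site 2 41.9, Site 3 34.2 → max 61.7 km
Only Location B has all residuals ≈ 0.

Location B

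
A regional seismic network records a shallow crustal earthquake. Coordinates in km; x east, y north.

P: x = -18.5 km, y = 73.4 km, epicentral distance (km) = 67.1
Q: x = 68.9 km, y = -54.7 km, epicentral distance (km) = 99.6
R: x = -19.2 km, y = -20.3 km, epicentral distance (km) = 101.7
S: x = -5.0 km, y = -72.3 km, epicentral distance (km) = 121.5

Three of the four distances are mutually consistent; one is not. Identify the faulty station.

R

Solve using three stations at a time. Using P, Q, S (subtract circle equations pairwise → linear system) gives (x, y) ≈ (39.9, 40.5).
Distances from that point to each station vs reported:
  P: calculated 67.0 vs reported 67.1 → residual 0.1 km
  Q: calculated 99.6 vs reported 99.6 → residual 0.0 km
  R: calculated 84.8 vs reported 101.7 → residual 16.9 km
  S: calculated 121.5 vs reported 121.5 → residual 0.0 km
P, Q, S are mutually consistent (residuals ≈ 0); R is off by 16.9 km.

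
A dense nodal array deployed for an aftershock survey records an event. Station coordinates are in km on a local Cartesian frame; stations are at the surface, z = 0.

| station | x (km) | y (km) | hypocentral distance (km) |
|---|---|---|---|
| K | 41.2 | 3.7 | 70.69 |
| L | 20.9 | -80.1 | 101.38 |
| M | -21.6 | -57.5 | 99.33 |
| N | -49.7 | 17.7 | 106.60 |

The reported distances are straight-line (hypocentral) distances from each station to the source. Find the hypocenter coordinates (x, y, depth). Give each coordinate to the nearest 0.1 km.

(28.2, -6.0, 68.8)

Each station gives a sphere (x−x_i)² + (y−y_i)² + z² = d_i² (stations at z=0).
Subtracting the K sphere from L and M: z² cancels, leaving linear equations in x and y:
-40.6 x − 167.6 y = -139.14
-125.6 x − 122.4 y = -2807.69
Solving: x ≈ 28.203, y ≈ -6.002 km (keep extra digits for the depth step; rounded: 28.2, -6.0).
Then from the K sphere: z² = 70.69² − (x − 41.2)² − (y − 3.7)² with x = 28.203, y = -6.002, so z ≈ 68.804 ≈ 68.8 km.
Check against N (with the unrounded solution): distance 106.61 ≈ 106.60 km. ✓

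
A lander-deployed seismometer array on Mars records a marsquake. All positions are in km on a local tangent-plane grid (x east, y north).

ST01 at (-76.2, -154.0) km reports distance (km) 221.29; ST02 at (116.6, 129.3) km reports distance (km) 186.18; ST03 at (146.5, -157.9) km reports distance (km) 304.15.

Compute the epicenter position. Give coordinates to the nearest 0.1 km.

-58.7 km east, 66.6 km north

Circle about each station: (x + 76.2)² + (y + 154.0)² = 221.29²; (x − 116.6)² + (y − 129.3)² = 186.18²; (x − 146.5)² + (y + 157.9)² = 304.15².
Subtracting the ST01 equation from the ST02 and ST03 equations removes the quadratic terms:
385.6 x + 566.6 y = 15097.88
445.4 x − 7.8 y = -26665.74
Solving the 2×2 system: x ≈ -58.7, y ≈ 66.6 km.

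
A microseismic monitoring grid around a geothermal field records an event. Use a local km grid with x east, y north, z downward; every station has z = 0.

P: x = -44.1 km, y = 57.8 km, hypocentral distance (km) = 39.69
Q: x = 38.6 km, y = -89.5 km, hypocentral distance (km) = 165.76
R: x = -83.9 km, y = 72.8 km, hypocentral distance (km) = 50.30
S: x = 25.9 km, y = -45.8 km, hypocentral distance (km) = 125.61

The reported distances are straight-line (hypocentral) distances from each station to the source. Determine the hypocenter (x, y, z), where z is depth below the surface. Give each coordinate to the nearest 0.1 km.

x ≈ -62.0 km, y ≈ 38.8 km, depth ≈ 29.9 km

Each station gives a sphere (x−x_i)² + (y−y_i)² + z² = d_i² (stations at z=0).
Subtracting the P sphere from Q and R: z² cancels, leaving linear equations in x and y:
165.4 x − 294.6 y = -21686.52
-79.6 x + 30.0 y = 6098.61
Solving: x ≈ -61.989, y ≈ 38.811 km (keep extra digits for the depth step; rounded: -62.0, 38.8).
Then from the P sphere: z² = 39.69² − (x + 44.1)² − (y − 57.8)² with x = -61.989, y = 38.811, so z ≈ 29.911 ≈ 29.9 km.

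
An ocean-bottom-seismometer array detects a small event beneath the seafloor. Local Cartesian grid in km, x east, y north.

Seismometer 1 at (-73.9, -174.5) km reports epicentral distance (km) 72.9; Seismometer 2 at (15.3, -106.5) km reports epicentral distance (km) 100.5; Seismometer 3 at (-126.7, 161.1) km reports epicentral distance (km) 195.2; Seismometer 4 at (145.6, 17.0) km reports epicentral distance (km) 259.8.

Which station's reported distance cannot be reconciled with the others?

Solve using three stations at a time. Using Seismometer 1, Seismometer 2, Seismometer 4 (subtract circle equations pairwise → linear system) gives (x, y) ≈ (-85.2, -102.3).
Distances from that point to each station vs reported:
  Seismometer 1: calculated 73.1 vs reported 72.9 → residual 0.2 km
  Seismometer 2: calculated 100.6 vs reported 100.5 → residual 0.1 km
  Seismometer 3: calculated 266.6 vs reported 195.2 → residual 71.4 km
  Seismometer 4: calculated 259.9 vs reported 259.8 → residual 0.1 km
Seismometer 1, Seismometer 2, Seismometer 4 are mutually consistent (residuals ≈ 0); Seismometer 3 is off by 71.4 km.

Seismometer 3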